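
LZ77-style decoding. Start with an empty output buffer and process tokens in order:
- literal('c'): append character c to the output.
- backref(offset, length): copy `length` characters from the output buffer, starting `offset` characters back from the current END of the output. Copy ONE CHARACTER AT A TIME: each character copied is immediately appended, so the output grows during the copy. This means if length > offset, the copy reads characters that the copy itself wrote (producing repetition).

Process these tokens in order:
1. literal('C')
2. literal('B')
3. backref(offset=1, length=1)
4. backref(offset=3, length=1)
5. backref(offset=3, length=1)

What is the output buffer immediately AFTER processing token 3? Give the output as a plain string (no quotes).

Answer: CBB

Derivation:
Token 1: literal('C'). Output: "C"
Token 2: literal('B'). Output: "CB"
Token 3: backref(off=1, len=1). Copied 'B' from pos 1. Output: "CBB"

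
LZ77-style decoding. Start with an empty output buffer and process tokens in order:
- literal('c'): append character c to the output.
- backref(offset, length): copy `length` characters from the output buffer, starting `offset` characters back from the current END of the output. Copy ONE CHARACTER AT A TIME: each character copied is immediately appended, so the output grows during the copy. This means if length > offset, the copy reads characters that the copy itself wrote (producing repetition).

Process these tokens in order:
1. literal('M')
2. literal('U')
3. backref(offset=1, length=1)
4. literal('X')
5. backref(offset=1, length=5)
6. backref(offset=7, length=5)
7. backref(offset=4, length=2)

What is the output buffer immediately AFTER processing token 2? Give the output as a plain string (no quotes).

Token 1: literal('M'). Output: "M"
Token 2: literal('U'). Output: "MU"

Answer: MU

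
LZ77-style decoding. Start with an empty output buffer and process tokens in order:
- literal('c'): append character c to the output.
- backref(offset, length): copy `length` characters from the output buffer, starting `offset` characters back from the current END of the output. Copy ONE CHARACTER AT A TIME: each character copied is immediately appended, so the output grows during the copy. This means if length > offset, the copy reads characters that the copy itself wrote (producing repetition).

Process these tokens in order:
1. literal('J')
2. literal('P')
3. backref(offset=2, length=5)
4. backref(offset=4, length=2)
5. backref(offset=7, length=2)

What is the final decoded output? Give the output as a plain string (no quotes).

Answer: JPJPJPJPJJP

Derivation:
Token 1: literal('J'). Output: "J"
Token 2: literal('P'). Output: "JP"
Token 3: backref(off=2, len=5) (overlapping!). Copied 'JPJPJ' from pos 0. Output: "JPJPJPJ"
Token 4: backref(off=4, len=2). Copied 'PJ' from pos 3. Output: "JPJPJPJPJ"
Token 5: backref(off=7, len=2). Copied 'JP' from pos 2. Output: "JPJPJPJPJJP"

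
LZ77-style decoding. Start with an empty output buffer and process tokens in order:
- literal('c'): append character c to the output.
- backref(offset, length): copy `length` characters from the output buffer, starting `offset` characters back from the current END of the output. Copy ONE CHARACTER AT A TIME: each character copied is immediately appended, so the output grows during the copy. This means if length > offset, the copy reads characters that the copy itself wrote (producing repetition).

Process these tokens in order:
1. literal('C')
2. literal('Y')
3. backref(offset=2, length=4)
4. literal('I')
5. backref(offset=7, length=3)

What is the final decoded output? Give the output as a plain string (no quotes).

Answer: CYCYCYICYC

Derivation:
Token 1: literal('C'). Output: "C"
Token 2: literal('Y'). Output: "CY"
Token 3: backref(off=2, len=4) (overlapping!). Copied 'CYCY' from pos 0. Output: "CYCYCY"
Token 4: literal('I'). Output: "CYCYCYI"
Token 5: backref(off=7, len=3). Copied 'CYC' from pos 0. Output: "CYCYCYICYC"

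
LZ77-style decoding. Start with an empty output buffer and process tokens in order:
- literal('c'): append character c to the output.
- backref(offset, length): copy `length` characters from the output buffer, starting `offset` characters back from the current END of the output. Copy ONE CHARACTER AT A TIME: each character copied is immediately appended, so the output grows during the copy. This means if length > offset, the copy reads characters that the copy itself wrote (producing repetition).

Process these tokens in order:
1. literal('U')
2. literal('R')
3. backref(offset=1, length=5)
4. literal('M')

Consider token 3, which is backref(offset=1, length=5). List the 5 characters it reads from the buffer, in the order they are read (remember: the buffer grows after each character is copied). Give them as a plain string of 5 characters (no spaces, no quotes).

Answer: RRRRR

Derivation:
Token 1: literal('U'). Output: "U"
Token 2: literal('R'). Output: "UR"
Token 3: backref(off=1, len=5). Buffer before: "UR" (len 2)
  byte 1: read out[1]='R', append. Buffer now: "URR"
  byte 2: read out[2]='R', append. Buffer now: "URRR"
  byte 3: read out[3]='R', append. Buffer now: "URRRR"
  byte 4: read out[4]='R', append. Buffer now: "URRRRR"
  byte 5: read out[5]='R', append. Buffer now: "URRRRRR"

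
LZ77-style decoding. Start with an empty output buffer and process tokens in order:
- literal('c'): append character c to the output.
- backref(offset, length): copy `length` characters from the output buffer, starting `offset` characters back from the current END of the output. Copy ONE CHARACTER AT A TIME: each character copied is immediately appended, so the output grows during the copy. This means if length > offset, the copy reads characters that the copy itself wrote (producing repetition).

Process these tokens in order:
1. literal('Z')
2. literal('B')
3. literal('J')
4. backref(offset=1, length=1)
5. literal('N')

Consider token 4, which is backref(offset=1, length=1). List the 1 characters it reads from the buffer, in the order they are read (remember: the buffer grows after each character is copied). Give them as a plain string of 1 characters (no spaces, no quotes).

Answer: J

Derivation:
Token 1: literal('Z'). Output: "Z"
Token 2: literal('B'). Output: "ZB"
Token 3: literal('J'). Output: "ZBJ"
Token 4: backref(off=1, len=1). Buffer before: "ZBJ" (len 3)
  byte 1: read out[2]='J', append. Buffer now: "ZBJJ"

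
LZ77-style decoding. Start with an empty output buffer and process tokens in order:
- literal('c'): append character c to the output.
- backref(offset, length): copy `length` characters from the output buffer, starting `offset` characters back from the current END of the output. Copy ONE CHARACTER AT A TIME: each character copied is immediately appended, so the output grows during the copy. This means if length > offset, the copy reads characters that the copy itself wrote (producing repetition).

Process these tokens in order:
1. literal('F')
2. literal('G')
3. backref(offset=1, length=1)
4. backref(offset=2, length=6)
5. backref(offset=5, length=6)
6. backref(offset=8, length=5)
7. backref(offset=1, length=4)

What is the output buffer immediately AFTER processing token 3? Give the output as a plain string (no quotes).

Answer: FGG

Derivation:
Token 1: literal('F'). Output: "F"
Token 2: literal('G'). Output: "FG"
Token 3: backref(off=1, len=1). Copied 'G' from pos 1. Output: "FGG"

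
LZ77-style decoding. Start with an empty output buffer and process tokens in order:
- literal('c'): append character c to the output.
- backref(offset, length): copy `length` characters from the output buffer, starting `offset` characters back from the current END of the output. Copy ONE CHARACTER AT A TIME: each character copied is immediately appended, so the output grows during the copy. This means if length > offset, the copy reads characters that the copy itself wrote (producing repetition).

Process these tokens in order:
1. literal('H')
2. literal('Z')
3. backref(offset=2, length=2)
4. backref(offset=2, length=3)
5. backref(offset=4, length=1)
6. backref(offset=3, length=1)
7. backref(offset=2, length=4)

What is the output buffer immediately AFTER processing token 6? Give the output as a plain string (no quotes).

Answer: HZHZHZHZZ

Derivation:
Token 1: literal('H'). Output: "H"
Token 2: literal('Z'). Output: "HZ"
Token 3: backref(off=2, len=2). Copied 'HZ' from pos 0. Output: "HZHZ"
Token 4: backref(off=2, len=3) (overlapping!). Copied 'HZH' from pos 2. Output: "HZHZHZH"
Token 5: backref(off=4, len=1). Copied 'Z' from pos 3. Output: "HZHZHZHZ"
Token 6: backref(off=3, len=1). Copied 'Z' from pos 5. Output: "HZHZHZHZZ"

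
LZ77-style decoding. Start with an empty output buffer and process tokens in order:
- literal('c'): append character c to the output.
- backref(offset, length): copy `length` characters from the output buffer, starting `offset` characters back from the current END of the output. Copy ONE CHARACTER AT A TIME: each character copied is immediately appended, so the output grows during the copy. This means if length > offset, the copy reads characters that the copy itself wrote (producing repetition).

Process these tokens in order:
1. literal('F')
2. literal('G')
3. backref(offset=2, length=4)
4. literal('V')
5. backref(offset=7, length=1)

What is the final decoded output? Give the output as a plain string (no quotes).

Answer: FGFGFGVF

Derivation:
Token 1: literal('F'). Output: "F"
Token 2: literal('G'). Output: "FG"
Token 3: backref(off=2, len=4) (overlapping!). Copied 'FGFG' from pos 0. Output: "FGFGFG"
Token 4: literal('V'). Output: "FGFGFGV"
Token 5: backref(off=7, len=1). Copied 'F' from pos 0. Output: "FGFGFGVF"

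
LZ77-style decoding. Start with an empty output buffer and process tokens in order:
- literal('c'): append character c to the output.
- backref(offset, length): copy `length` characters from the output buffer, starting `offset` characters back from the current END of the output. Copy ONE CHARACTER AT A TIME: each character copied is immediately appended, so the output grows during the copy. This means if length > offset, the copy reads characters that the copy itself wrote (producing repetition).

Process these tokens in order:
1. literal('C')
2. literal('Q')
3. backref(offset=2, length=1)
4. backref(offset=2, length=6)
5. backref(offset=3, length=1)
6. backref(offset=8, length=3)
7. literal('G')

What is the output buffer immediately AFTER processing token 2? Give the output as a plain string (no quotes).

Token 1: literal('C'). Output: "C"
Token 2: literal('Q'). Output: "CQ"

Answer: CQ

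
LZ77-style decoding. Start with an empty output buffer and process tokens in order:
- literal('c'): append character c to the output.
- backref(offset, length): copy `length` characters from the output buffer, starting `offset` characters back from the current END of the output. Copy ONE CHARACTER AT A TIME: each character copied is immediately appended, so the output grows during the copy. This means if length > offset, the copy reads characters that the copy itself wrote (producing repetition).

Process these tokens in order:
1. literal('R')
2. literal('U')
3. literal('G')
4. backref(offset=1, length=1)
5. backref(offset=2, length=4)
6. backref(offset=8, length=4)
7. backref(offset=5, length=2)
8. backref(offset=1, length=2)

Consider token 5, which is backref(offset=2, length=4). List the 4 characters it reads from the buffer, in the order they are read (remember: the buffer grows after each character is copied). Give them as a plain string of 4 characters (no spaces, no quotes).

Token 1: literal('R'). Output: "R"
Token 2: literal('U'). Output: "RU"
Token 3: literal('G'). Output: "RUG"
Token 4: backref(off=1, len=1). Copied 'G' from pos 2. Output: "RUGG"
Token 5: backref(off=2, len=4). Buffer before: "RUGG" (len 4)
  byte 1: read out[2]='G', append. Buffer now: "RUGGG"
  byte 2: read out[3]='G', append. Buffer now: "RUGGGG"
  byte 3: read out[4]='G', append. Buffer now: "RUGGGGG"
  byte 4: read out[5]='G', append. Buffer now: "RUGGGGGG"

Answer: GGGG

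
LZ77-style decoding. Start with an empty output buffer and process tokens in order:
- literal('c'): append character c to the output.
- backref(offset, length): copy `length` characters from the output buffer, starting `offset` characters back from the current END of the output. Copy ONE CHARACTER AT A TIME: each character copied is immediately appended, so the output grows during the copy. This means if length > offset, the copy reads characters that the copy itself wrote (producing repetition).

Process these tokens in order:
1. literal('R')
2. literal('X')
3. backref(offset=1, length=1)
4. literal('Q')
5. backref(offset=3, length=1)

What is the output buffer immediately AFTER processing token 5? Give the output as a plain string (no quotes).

Token 1: literal('R'). Output: "R"
Token 2: literal('X'). Output: "RX"
Token 3: backref(off=1, len=1). Copied 'X' from pos 1. Output: "RXX"
Token 4: literal('Q'). Output: "RXXQ"
Token 5: backref(off=3, len=1). Copied 'X' from pos 1. Output: "RXXQX"

Answer: RXXQX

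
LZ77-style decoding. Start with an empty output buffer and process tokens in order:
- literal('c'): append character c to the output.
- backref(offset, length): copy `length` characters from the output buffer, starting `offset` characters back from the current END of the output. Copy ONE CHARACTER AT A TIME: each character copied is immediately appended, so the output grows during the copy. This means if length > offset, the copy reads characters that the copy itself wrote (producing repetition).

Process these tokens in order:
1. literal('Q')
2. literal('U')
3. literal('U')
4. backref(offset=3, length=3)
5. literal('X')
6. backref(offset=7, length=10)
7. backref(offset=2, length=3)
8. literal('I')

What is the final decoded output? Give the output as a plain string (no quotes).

Token 1: literal('Q'). Output: "Q"
Token 2: literal('U'). Output: "QU"
Token 3: literal('U'). Output: "QUU"
Token 4: backref(off=3, len=3). Copied 'QUU' from pos 0. Output: "QUUQUU"
Token 5: literal('X'). Output: "QUUQUUX"
Token 6: backref(off=7, len=10) (overlapping!). Copied 'QUUQUUXQUU' from pos 0. Output: "QUUQUUXQUUQUUXQUU"
Token 7: backref(off=2, len=3) (overlapping!). Copied 'UUU' from pos 15. Output: "QUUQUUXQUUQUUXQUUUUU"
Token 8: literal('I'). Output: "QUUQUUXQUUQUUXQUUUUUI"

Answer: QUUQUUXQUUQUUXQUUUUUI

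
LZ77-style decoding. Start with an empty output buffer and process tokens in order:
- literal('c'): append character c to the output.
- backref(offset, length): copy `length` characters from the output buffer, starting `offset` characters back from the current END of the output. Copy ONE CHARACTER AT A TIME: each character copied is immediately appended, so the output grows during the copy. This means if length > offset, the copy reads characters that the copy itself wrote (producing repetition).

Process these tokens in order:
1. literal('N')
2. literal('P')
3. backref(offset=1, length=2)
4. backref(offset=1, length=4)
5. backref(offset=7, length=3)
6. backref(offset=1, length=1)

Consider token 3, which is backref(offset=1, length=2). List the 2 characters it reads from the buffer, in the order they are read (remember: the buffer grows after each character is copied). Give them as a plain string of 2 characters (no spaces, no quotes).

Token 1: literal('N'). Output: "N"
Token 2: literal('P'). Output: "NP"
Token 3: backref(off=1, len=2). Buffer before: "NP" (len 2)
  byte 1: read out[1]='P', append. Buffer now: "NPP"
  byte 2: read out[2]='P', append. Buffer now: "NPPP"

Answer: PP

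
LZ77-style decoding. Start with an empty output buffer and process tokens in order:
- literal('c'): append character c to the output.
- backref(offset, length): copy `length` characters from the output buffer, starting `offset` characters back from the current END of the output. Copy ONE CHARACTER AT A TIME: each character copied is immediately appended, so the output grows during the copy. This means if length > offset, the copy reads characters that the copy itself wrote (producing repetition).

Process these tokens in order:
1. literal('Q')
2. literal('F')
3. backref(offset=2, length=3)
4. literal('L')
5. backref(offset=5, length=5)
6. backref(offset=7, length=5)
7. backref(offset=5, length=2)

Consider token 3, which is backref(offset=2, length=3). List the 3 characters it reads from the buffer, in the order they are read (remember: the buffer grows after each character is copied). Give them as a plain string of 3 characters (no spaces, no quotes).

Token 1: literal('Q'). Output: "Q"
Token 2: literal('F'). Output: "QF"
Token 3: backref(off=2, len=3). Buffer before: "QF" (len 2)
  byte 1: read out[0]='Q', append. Buffer now: "QFQ"
  byte 2: read out[1]='F', append. Buffer now: "QFQF"
  byte 3: read out[2]='Q', append. Buffer now: "QFQFQ"

Answer: QFQ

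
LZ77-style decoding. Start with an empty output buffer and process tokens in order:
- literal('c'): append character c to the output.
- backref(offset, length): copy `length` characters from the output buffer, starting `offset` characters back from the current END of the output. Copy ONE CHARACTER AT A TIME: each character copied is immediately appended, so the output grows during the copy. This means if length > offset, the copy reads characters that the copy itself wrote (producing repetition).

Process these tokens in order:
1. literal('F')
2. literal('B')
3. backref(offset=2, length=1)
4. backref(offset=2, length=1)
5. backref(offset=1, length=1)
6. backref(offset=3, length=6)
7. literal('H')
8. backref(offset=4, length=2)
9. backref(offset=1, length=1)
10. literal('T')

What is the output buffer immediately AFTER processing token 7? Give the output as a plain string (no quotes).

Token 1: literal('F'). Output: "F"
Token 2: literal('B'). Output: "FB"
Token 3: backref(off=2, len=1). Copied 'F' from pos 0. Output: "FBF"
Token 4: backref(off=2, len=1). Copied 'B' from pos 1. Output: "FBFB"
Token 5: backref(off=1, len=1). Copied 'B' from pos 3. Output: "FBFBB"
Token 6: backref(off=3, len=6) (overlapping!). Copied 'FBBFBB' from pos 2. Output: "FBFBBFBBFBB"
Token 7: literal('H'). Output: "FBFBBFBBFBBH"

Answer: FBFBBFBBFBBH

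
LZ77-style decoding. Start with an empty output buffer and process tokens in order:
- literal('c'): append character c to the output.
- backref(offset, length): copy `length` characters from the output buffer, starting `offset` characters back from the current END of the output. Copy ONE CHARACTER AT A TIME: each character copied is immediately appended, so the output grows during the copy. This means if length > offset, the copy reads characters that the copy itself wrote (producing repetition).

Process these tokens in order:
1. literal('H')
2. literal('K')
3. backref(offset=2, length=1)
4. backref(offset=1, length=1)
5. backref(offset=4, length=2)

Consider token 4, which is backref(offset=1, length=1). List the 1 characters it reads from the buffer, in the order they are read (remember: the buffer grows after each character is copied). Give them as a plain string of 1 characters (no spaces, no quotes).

Token 1: literal('H'). Output: "H"
Token 2: literal('K'). Output: "HK"
Token 3: backref(off=2, len=1). Copied 'H' from pos 0. Output: "HKH"
Token 4: backref(off=1, len=1). Buffer before: "HKH" (len 3)
  byte 1: read out[2]='H', append. Buffer now: "HKHH"

Answer: H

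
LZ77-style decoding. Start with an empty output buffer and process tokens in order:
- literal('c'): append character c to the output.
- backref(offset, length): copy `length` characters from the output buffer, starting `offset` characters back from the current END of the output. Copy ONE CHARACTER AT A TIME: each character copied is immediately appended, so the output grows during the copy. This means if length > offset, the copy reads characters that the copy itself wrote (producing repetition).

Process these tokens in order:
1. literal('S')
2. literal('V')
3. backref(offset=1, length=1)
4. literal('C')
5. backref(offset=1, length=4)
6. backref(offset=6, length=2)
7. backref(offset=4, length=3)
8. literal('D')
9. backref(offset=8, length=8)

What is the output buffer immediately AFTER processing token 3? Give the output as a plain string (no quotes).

Answer: SVV

Derivation:
Token 1: literal('S'). Output: "S"
Token 2: literal('V'). Output: "SV"
Token 3: backref(off=1, len=1). Copied 'V' from pos 1. Output: "SVV"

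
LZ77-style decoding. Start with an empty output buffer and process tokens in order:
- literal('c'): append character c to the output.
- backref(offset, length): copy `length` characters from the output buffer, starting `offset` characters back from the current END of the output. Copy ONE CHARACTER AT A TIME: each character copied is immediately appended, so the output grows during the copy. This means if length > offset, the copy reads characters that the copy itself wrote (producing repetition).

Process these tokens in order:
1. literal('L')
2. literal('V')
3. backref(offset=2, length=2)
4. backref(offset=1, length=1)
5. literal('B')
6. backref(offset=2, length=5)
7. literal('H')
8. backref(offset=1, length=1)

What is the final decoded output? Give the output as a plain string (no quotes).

Answer: LVLVVBVBVBVHH

Derivation:
Token 1: literal('L'). Output: "L"
Token 2: literal('V'). Output: "LV"
Token 3: backref(off=2, len=2). Copied 'LV' from pos 0. Output: "LVLV"
Token 4: backref(off=1, len=1). Copied 'V' from pos 3. Output: "LVLVV"
Token 5: literal('B'). Output: "LVLVVB"
Token 6: backref(off=2, len=5) (overlapping!). Copied 'VBVBV' from pos 4. Output: "LVLVVBVBVBV"
Token 7: literal('H'). Output: "LVLVVBVBVBVH"
Token 8: backref(off=1, len=1). Copied 'H' from pos 11. Output: "LVLVVBVBVBVHH"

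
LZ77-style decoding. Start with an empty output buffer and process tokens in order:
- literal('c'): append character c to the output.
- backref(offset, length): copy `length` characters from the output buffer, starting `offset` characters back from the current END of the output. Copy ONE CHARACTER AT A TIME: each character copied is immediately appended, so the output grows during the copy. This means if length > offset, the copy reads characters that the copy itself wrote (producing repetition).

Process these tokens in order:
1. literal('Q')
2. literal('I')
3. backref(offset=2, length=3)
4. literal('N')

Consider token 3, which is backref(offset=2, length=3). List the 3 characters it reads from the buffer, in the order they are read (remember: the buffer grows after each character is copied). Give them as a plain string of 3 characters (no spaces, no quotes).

Answer: QIQ

Derivation:
Token 1: literal('Q'). Output: "Q"
Token 2: literal('I'). Output: "QI"
Token 3: backref(off=2, len=3). Buffer before: "QI" (len 2)
  byte 1: read out[0]='Q', append. Buffer now: "QIQ"
  byte 2: read out[1]='I', append. Buffer now: "QIQI"
  byte 3: read out[2]='Q', append. Buffer now: "QIQIQ"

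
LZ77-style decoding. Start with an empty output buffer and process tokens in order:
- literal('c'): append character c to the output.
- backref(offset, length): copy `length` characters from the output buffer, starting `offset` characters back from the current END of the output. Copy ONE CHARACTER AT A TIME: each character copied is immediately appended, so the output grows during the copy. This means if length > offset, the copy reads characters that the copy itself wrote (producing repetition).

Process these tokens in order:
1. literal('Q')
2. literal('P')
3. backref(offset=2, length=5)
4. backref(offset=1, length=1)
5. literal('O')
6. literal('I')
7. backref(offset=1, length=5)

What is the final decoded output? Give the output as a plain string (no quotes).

Token 1: literal('Q'). Output: "Q"
Token 2: literal('P'). Output: "QP"
Token 3: backref(off=2, len=5) (overlapping!). Copied 'QPQPQ' from pos 0. Output: "QPQPQPQ"
Token 4: backref(off=1, len=1). Copied 'Q' from pos 6. Output: "QPQPQPQQ"
Token 5: literal('O'). Output: "QPQPQPQQO"
Token 6: literal('I'). Output: "QPQPQPQQOI"
Token 7: backref(off=1, len=5) (overlapping!). Copied 'IIIII' from pos 9. Output: "QPQPQPQQOIIIIII"

Answer: QPQPQPQQOIIIIII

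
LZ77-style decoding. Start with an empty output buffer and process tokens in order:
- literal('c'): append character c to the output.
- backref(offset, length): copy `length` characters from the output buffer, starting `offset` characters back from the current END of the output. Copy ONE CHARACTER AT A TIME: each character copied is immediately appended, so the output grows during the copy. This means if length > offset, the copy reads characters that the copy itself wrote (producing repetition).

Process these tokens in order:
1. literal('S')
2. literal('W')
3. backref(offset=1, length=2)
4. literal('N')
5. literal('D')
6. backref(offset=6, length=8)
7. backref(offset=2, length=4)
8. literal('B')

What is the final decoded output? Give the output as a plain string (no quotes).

Answer: SWWWNDSWWWNDSWSWSWB

Derivation:
Token 1: literal('S'). Output: "S"
Token 2: literal('W'). Output: "SW"
Token 3: backref(off=1, len=2) (overlapping!). Copied 'WW' from pos 1. Output: "SWWW"
Token 4: literal('N'). Output: "SWWWN"
Token 5: literal('D'). Output: "SWWWND"
Token 6: backref(off=6, len=8) (overlapping!). Copied 'SWWWNDSW' from pos 0. Output: "SWWWNDSWWWNDSW"
Token 7: backref(off=2, len=4) (overlapping!). Copied 'SWSW' from pos 12. Output: "SWWWNDSWWWNDSWSWSW"
Token 8: literal('B'). Output: "SWWWNDSWWWNDSWSWSWB"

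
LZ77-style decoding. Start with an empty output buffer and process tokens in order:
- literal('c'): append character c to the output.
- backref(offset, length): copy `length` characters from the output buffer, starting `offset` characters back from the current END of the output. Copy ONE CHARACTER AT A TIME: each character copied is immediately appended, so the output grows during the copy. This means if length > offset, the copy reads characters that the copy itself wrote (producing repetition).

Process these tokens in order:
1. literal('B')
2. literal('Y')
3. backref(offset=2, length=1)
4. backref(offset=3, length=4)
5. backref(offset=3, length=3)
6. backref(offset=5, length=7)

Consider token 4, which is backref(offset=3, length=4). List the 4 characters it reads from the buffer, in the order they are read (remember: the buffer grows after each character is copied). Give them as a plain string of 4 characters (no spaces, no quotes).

Answer: BYBB

Derivation:
Token 1: literal('B'). Output: "B"
Token 2: literal('Y'). Output: "BY"
Token 3: backref(off=2, len=1). Copied 'B' from pos 0. Output: "BYB"
Token 4: backref(off=3, len=4). Buffer before: "BYB" (len 3)
  byte 1: read out[0]='B', append. Buffer now: "BYBB"
  byte 2: read out[1]='Y', append. Buffer now: "BYBBY"
  byte 3: read out[2]='B', append. Buffer now: "BYBBYB"
  byte 4: read out[3]='B', append. Buffer now: "BYBBYBB"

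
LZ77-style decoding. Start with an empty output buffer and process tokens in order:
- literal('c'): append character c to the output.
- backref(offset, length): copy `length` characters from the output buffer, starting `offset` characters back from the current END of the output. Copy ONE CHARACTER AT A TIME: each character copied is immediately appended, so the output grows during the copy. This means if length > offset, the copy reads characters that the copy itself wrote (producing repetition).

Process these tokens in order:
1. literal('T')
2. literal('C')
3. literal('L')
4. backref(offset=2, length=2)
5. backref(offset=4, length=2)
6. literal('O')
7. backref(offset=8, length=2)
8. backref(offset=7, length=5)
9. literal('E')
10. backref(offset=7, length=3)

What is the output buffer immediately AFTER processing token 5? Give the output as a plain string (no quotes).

Token 1: literal('T'). Output: "T"
Token 2: literal('C'). Output: "TC"
Token 3: literal('L'). Output: "TCL"
Token 4: backref(off=2, len=2). Copied 'CL' from pos 1. Output: "TCLCL"
Token 5: backref(off=4, len=2). Copied 'CL' from pos 1. Output: "TCLCLCL"

Answer: TCLCLCL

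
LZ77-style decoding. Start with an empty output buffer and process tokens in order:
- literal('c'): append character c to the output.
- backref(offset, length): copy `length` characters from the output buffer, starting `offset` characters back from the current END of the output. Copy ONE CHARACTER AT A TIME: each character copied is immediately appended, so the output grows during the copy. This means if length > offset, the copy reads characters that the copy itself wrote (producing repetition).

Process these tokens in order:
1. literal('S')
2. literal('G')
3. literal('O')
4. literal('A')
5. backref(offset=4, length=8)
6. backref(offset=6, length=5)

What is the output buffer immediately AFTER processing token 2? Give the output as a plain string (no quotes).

Token 1: literal('S'). Output: "S"
Token 2: literal('G'). Output: "SG"

Answer: SG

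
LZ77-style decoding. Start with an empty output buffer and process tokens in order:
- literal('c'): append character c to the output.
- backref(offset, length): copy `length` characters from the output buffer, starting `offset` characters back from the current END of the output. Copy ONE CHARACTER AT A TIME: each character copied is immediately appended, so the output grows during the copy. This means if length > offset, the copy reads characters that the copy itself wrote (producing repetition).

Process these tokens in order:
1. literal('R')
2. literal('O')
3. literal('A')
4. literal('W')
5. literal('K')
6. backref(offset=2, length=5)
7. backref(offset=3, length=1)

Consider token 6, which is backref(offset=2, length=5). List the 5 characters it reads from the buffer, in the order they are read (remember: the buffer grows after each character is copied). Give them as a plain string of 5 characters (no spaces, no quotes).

Token 1: literal('R'). Output: "R"
Token 2: literal('O'). Output: "RO"
Token 3: literal('A'). Output: "ROA"
Token 4: literal('W'). Output: "ROAW"
Token 5: literal('K'). Output: "ROAWK"
Token 6: backref(off=2, len=5). Buffer before: "ROAWK" (len 5)
  byte 1: read out[3]='W', append. Buffer now: "ROAWKW"
  byte 2: read out[4]='K', append. Buffer now: "ROAWKWK"
  byte 3: read out[5]='W', append. Buffer now: "ROAWKWKW"
  byte 4: read out[6]='K', append. Buffer now: "ROAWKWKWK"
  byte 5: read out[7]='W', append. Buffer now: "ROAWKWKWKW"

Answer: WKWKW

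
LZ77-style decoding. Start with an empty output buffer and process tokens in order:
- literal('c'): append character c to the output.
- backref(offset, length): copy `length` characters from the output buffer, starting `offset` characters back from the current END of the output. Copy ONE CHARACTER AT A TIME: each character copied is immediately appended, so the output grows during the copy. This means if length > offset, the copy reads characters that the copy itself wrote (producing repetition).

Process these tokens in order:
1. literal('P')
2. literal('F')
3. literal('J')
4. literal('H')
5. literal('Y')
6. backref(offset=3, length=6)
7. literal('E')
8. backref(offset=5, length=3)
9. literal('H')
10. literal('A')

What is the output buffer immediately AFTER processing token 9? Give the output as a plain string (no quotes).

Answer: PFJHYJHYJHYEYJHH

Derivation:
Token 1: literal('P'). Output: "P"
Token 2: literal('F'). Output: "PF"
Token 3: literal('J'). Output: "PFJ"
Token 4: literal('H'). Output: "PFJH"
Token 5: literal('Y'). Output: "PFJHY"
Token 6: backref(off=3, len=6) (overlapping!). Copied 'JHYJHY' from pos 2. Output: "PFJHYJHYJHY"
Token 7: literal('E'). Output: "PFJHYJHYJHYE"
Token 8: backref(off=5, len=3). Copied 'YJH' from pos 7. Output: "PFJHYJHYJHYEYJH"
Token 9: literal('H'). Output: "PFJHYJHYJHYEYJHH"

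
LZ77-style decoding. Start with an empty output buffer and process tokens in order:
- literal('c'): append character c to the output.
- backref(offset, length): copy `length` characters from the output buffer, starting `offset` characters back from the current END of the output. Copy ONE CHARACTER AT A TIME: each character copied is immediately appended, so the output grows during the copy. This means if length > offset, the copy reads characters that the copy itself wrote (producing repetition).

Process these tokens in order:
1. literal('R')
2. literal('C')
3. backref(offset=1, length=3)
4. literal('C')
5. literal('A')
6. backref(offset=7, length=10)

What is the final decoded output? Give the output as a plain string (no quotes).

Token 1: literal('R'). Output: "R"
Token 2: literal('C'). Output: "RC"
Token 3: backref(off=1, len=3) (overlapping!). Copied 'CCC' from pos 1. Output: "RCCCC"
Token 4: literal('C'). Output: "RCCCCC"
Token 5: literal('A'). Output: "RCCCCCA"
Token 6: backref(off=7, len=10) (overlapping!). Copied 'RCCCCCARCC' from pos 0. Output: "RCCCCCARCCCCCARCC"

Answer: RCCCCCARCCCCCARCC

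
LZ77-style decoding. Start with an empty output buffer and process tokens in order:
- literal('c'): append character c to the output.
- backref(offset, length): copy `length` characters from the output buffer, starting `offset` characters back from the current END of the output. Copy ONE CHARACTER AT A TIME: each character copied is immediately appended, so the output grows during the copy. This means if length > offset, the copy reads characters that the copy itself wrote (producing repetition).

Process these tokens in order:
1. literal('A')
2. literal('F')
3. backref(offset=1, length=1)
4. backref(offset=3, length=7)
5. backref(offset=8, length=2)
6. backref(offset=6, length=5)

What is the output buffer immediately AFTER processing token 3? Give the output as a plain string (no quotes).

Token 1: literal('A'). Output: "A"
Token 2: literal('F'). Output: "AF"
Token 3: backref(off=1, len=1). Copied 'F' from pos 1. Output: "AFF"

Answer: AFF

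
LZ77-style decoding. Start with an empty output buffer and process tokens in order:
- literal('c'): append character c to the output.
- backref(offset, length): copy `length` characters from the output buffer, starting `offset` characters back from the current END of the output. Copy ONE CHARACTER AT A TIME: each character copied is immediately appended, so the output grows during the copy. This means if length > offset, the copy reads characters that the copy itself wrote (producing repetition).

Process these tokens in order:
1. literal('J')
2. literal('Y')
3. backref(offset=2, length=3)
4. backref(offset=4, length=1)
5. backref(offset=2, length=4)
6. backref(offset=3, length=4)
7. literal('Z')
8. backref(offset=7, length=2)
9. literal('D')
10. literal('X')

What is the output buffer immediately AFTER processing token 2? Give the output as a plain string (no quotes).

Answer: JY

Derivation:
Token 1: literal('J'). Output: "J"
Token 2: literal('Y'). Output: "JY"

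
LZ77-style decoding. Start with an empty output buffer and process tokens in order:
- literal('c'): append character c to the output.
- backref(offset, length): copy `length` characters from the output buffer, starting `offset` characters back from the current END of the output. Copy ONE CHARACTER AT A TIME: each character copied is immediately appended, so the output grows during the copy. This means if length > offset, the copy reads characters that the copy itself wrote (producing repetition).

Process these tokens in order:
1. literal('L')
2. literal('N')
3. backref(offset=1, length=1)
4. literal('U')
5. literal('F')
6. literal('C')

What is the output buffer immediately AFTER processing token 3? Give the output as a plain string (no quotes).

Answer: LNN

Derivation:
Token 1: literal('L'). Output: "L"
Token 2: literal('N'). Output: "LN"
Token 3: backref(off=1, len=1). Copied 'N' from pos 1. Output: "LNN"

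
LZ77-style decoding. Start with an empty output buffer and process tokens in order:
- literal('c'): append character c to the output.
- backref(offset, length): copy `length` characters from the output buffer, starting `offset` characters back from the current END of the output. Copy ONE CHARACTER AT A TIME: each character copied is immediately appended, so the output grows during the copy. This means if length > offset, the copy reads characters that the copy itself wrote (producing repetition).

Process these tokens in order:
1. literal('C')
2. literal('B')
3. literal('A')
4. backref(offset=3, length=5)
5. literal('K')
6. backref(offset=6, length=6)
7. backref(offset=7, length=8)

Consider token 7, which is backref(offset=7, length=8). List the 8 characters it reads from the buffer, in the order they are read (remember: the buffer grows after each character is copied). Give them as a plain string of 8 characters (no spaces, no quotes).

Answer: KCBACBKK

Derivation:
Token 1: literal('C'). Output: "C"
Token 2: literal('B'). Output: "CB"
Token 3: literal('A'). Output: "CBA"
Token 4: backref(off=3, len=5) (overlapping!). Copied 'CBACB' from pos 0. Output: "CBACBACB"
Token 5: literal('K'). Output: "CBACBACBK"
Token 6: backref(off=6, len=6). Copied 'CBACBK' from pos 3. Output: "CBACBACBKCBACBK"
Token 7: backref(off=7, len=8). Buffer before: "CBACBACBKCBACBK" (len 15)
  byte 1: read out[8]='K', append. Buffer now: "CBACBACBKCBACBKK"
  byte 2: read out[9]='C', append. Buffer now: "CBACBACBKCBACBKKC"
  byte 3: read out[10]='B', append. Buffer now: "CBACBACBKCBACBKKCB"
  byte 4: read out[11]='A', append. Buffer now: "CBACBACBKCBACBKKCBA"
  byte 5: read out[12]='C', append. Buffer now: "CBACBACBKCBACBKKCBAC"
  byte 6: read out[13]='B', append. Buffer now: "CBACBACBKCBACBKKCBACB"
  byte 7: read out[14]='K', append. Buffer now: "CBACBACBKCBACBKKCBACBK"
  byte 8: read out[15]='K', append. Buffer now: "CBACBACBKCBACBKKCBACBKK"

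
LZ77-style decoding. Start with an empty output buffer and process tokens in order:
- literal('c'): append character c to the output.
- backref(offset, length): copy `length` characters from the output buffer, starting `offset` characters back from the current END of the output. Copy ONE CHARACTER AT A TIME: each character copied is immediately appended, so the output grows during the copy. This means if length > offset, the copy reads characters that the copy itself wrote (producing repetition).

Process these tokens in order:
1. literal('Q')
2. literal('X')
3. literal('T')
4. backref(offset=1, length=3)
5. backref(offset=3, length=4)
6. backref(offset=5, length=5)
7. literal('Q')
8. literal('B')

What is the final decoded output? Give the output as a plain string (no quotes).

Answer: QXTTTTTTTTTTTTTQB

Derivation:
Token 1: literal('Q'). Output: "Q"
Token 2: literal('X'). Output: "QX"
Token 3: literal('T'). Output: "QXT"
Token 4: backref(off=1, len=3) (overlapping!). Copied 'TTT' from pos 2. Output: "QXTTTT"
Token 5: backref(off=3, len=4) (overlapping!). Copied 'TTTT' from pos 3. Output: "QXTTTTTTTT"
Token 6: backref(off=5, len=5). Copied 'TTTTT' from pos 5. Output: "QXTTTTTTTTTTTTT"
Token 7: literal('Q'). Output: "QXTTTTTTTTTTTTTQ"
Token 8: literal('B'). Output: "QXTTTTTTTTTTTTTQB"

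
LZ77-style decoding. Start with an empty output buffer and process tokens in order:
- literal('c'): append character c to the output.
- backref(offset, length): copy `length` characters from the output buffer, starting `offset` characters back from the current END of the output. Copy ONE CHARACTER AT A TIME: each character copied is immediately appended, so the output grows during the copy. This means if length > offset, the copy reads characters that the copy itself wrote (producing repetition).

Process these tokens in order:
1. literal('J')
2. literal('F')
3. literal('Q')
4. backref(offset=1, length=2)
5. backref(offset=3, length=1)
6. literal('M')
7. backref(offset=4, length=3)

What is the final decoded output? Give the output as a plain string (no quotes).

Answer: JFQQQQMQQQ

Derivation:
Token 1: literal('J'). Output: "J"
Token 2: literal('F'). Output: "JF"
Token 3: literal('Q'). Output: "JFQ"
Token 4: backref(off=1, len=2) (overlapping!). Copied 'QQ' from pos 2. Output: "JFQQQ"
Token 5: backref(off=3, len=1). Copied 'Q' from pos 2. Output: "JFQQQQ"
Token 6: literal('M'). Output: "JFQQQQM"
Token 7: backref(off=4, len=3). Copied 'QQQ' from pos 3. Output: "JFQQQQMQQQ"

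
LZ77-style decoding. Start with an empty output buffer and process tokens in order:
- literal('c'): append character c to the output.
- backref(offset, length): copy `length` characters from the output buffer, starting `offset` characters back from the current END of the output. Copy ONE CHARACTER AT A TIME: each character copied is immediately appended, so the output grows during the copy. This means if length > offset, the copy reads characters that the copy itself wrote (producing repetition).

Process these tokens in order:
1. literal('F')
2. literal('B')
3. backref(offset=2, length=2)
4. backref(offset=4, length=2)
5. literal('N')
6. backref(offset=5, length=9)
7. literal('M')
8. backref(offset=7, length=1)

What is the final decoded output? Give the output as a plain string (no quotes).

Answer: FBFBFBNFBFBNFBFBMB

Derivation:
Token 1: literal('F'). Output: "F"
Token 2: literal('B'). Output: "FB"
Token 3: backref(off=2, len=2). Copied 'FB' from pos 0. Output: "FBFB"
Token 4: backref(off=4, len=2). Copied 'FB' from pos 0. Output: "FBFBFB"
Token 5: literal('N'). Output: "FBFBFBN"
Token 6: backref(off=5, len=9) (overlapping!). Copied 'FBFBNFBFB' from pos 2. Output: "FBFBFBNFBFBNFBFB"
Token 7: literal('M'). Output: "FBFBFBNFBFBNFBFBM"
Token 8: backref(off=7, len=1). Copied 'B' from pos 10. Output: "FBFBFBNFBFBNFBFBMB"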